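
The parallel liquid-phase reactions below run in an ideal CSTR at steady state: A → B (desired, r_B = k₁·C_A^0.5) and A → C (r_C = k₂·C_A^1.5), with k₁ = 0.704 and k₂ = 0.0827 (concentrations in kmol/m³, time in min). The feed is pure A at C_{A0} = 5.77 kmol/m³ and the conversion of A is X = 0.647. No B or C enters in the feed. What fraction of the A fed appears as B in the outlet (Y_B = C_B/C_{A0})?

0.522

Exit C_A = C_{A0}(1−X) = 5.77×0.353 = 2.037 kmol/m³.
Rates in a CSTR are evaluated at the outlet concentration: r_B = 0.704×2.037^0.5 = 1.005, r_C = 0.0827×2.037^1.5 = 0.2404.
Fraction of consumed A going to B: r_B/(r_B+r_C) = 0.8069.
C_B = 0.8069·C_{A0}·X = 0.8069×5.77×0.647 = 3.01 kmol/m³; Y_B = C_B/C_{A0} = 0.522.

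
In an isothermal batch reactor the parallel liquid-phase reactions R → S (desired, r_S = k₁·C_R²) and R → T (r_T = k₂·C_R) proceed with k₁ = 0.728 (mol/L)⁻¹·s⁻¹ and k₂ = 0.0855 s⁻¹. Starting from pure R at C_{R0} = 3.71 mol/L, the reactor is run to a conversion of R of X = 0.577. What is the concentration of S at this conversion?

C_R = C_{R0}(1−X) = 1.569 mol/L.
Along a PFR/batch, dC_T/dC_R = −r_T/(r_S+r_T) = −k₂/(k₂+k₁·C_R).
Integrating from C_{R0} to C_R: C_T = (0.0855/0.728)·ln[(0.0855+0.728·3.71)/(0.0855+0.728·1.57)] = 0.1174·ln(2.786/1.228) = 0.09623 mol/L.
Then C_S = (C_{R0}−C_R) − C_T = 2.141 − 0.09623 = 2.044 mol/L.

2.04 mol/L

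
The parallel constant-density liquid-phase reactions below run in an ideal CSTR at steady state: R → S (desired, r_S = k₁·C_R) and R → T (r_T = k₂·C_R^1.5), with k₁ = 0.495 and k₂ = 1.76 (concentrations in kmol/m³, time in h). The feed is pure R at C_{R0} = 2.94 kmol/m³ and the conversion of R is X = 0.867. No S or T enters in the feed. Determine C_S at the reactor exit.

Exit C_R = C_{R0}(1−X) = 2.94×0.133 = 0.3910 kmol/m³.
In a CSTR the entire volume is at exit conditions, so r_S = 0.495×0.3910 = 0.1936 and r_T = 1.76×0.3910^1.5 = 0.4303.
Fraction of consumed R going to S: r_S/(r_S+r_T) = 0.3102.
C_S = 0.3102·C_{R0}·X = 0.3102×2.94×0.867 = 0.791 kmol/m³.

0.791 kmol/m³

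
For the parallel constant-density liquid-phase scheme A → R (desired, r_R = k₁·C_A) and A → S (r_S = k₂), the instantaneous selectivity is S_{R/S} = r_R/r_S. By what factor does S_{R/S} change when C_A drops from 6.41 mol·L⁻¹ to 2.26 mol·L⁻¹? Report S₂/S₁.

0.353

S_{R/S} = (k₁/k₂)·C_A, so S₂/S₁ = (C_{A,2}/C_{A,1}).
= 2.26/6.41 = 0.353.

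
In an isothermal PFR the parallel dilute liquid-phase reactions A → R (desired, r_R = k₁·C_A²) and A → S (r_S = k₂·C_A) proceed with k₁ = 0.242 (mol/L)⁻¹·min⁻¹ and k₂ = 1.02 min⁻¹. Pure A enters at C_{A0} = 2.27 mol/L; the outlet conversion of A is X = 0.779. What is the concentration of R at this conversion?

0.426 mol/L

C_A = C_{A0}(1−X) = 0.5017 mol/L.
Along a PFR/batch, dC_S/dC_A = −r_S/(r_R+r_S) = −k₂/(k₂+k₁·C_A).
Integrating from C_{A0} to C_A: C_S = (1.02/0.242)·ln[(1.02+0.242·2.27)/(1.02+0.242·0.502)] = 4.215·ln(1.569/1.141) = 1.342 mol/L.
Then C_R = (C_{A0}−C_A) − C_S = 1.768 − 1.342 = 0.4263 mol/L.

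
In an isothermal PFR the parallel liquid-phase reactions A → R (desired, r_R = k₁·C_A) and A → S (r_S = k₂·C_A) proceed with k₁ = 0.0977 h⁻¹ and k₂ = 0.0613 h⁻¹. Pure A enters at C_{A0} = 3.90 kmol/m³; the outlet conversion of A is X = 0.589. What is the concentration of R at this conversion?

1.41 kmol/m³

C_A = C_{A0}(1−X) = 1.603 kmol/m³.
Both paths are first order in A, so the instantaneous fraction to R is constant: dC_R/d(−C_A) = k₁/(k₁+k₂) = 0.6145.
C_R = 0.6145·(C_{A0}−C_A) = 0.6145×2.297 = 1.41 kmol/m³.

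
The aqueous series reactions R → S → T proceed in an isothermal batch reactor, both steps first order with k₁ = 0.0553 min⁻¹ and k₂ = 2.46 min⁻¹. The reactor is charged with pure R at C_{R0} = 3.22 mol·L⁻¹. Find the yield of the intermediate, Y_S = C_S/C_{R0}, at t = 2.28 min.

0.0202

For first-order series with pure R initially, C_S(t) = k₁C_{R0}/(k₂−k₁)·(e^(−k₁t) − e^(−k₂t)).
e^(−k₁t) = e^(−0.0553×2.28) = e^(−0.1261) = 0.8815; e^(−k₂t) = e^(−5.609) = 0.003665.
C_S = 0.0553×3.22/(2.46−0.0553) × (0.8815−0.003665) = 0.07405×0.8779 = 0.06501 mol·L⁻¹.
Y_S = C_S/C_{R0} = 0.06501/3.22 = 0.0202.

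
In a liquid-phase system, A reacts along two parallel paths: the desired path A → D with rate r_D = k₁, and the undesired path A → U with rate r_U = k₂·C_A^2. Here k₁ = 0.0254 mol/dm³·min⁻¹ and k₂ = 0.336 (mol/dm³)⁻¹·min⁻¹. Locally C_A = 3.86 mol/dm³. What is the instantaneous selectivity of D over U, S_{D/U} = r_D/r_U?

S_{D/U} = r_D/r_U = (k₁)/(k₂·C_A^2) = (k₁/k₂)·C_A^-2.
= (0.0254) / (0.336×3.860^2) = 0.02540/5.006 = 0.00507.

0.00507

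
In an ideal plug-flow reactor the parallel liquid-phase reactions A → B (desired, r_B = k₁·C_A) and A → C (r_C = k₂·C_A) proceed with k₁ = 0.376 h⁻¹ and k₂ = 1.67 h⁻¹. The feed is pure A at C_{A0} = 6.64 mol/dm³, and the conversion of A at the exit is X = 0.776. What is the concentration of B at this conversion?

C_A = C_{A0}(1−X) = 1.487 mol/dm³.
Both paths are first order in A, so the instantaneous fraction to B is constant: dC_B/d(−C_A) = k₁/(k₁+k₂) = 0.1838.
C_B = 0.1838·(C_{A0}−C_A) = 0.1838×5.153 = 0.947 mol/dm³.

0.947 mol/dm³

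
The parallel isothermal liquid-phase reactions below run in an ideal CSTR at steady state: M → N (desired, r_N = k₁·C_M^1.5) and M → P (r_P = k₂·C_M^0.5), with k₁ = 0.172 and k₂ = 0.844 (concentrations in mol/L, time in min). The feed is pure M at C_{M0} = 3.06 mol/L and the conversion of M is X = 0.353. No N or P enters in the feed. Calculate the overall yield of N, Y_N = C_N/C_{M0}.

0.101

Exit C_M = C_{M0}(1−X) = 3.06×0.647 = 1.980 mol/L.
A CSTR operates uniformly at the exit composition, giving r_N = 0.4791 and r_P = 1.188 (each k·C_M^n at C_M = 1.980).
Fraction of consumed M going to N: r_N/(r_N+r_P) = 0.2875.
C_N = 0.2875·C_{M0}·X = 0.2875×3.06×0.353 = 0.311 mol/L; Y_N = C_N/C_{M0} = 0.101.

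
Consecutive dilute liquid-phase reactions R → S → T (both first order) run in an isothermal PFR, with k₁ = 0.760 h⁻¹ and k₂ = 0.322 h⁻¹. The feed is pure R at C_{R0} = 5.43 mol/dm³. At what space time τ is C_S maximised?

Setting dC_S/dτ = 0 gives τ_opt = ln(k₂/k₁)/(k₂−k₁).
= ln(0.322/0.760)/(0.322−0.760) = ln(0.4237)/-0.4380 = -0.8588/-0.4380 = 1.96 h.

1.96 h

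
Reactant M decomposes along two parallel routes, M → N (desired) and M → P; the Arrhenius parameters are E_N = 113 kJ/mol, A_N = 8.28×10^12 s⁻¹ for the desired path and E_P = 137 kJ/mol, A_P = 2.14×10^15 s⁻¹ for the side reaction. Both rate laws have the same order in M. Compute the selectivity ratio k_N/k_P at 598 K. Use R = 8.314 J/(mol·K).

0.483

k_N/k_P = (A_N/A_P)·exp[−(E_N−E_P)/(RT)] = (A_N/A_P)·exp[(E_P−E_N)/(RT)].
(E_P−E_N)/(RT) = (137−113)×10³/(8.314×598) = 24000/4972 = 4.827.
k_N/k_P = (8.28×10^12/2.14×10^15)·exp(4.827) = 0.003869 × 124.9 = 0.483.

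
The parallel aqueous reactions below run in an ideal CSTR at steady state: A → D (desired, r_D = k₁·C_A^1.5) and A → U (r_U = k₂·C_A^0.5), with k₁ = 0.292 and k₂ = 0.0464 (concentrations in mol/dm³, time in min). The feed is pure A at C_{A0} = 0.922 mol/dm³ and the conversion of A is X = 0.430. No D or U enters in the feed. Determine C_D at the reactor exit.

Exit C_A = C_{A0}(1−X) = 0.922×0.570 = 0.5255 mol/dm³.
A CSTR operates uniformly at the exit composition, giving r_D = 0.1112 and r_U = 0.03364 (each k·C_A^n at C_A = 0.5255).
Fraction of consumed A going to D: r_D/(r_D+r_U) = 0.7678.
C_D = 0.7678·C_{A0}·X = 0.7678×0.922×0.430 = 0.304 mol/dm³.

0.304 mol/dm³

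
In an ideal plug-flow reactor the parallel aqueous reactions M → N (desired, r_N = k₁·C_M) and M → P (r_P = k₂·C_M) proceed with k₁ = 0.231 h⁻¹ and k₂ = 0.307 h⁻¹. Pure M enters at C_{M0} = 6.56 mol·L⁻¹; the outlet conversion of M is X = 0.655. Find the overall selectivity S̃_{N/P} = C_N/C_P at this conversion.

C_M = C_{M0}(1−X) = 2.263 mol·L⁻¹.
Both paths are first order in M, so the instantaneous fraction to N is constant: dC_N/d(−C_M) = k₁/(k₁+k₂) = 0.4294.
C_N = 0.4294·(C_{M0}−C_M) = 0.4294×4.297 = 1.84 mol·L⁻¹.
C_P = (C_{M0}−C_M)−C_N = 2.452 mol·L⁻¹; S̃_{N/P} = 1.845/2.452 = 0.752.

0.752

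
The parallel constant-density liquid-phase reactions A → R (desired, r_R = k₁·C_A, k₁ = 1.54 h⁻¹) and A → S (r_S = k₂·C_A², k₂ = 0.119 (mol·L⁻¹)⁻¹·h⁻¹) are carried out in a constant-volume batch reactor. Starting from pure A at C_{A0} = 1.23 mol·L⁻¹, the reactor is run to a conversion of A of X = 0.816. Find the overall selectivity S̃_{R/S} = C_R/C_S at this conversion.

C_A = C_{A0}(1−X) = 0.2263 mol·L⁻¹.
Along a PFR/batch, dC_R/dC_A = −r_R/(r_R+r_S) = −k₁/(k₁+k₂·C_A).
Integrating from C_{A0} to C_A: C_R = (1.54/0.119)·ln[(1.54+0.119·1.23)/(1.54+0.119·0.226)] = 12.94·ln(1.686/1.567) = 0.9506 mol·L⁻¹.
C_S = (C_{A0}−C_A)−C_R = 0.05304 mol·L⁻¹; S̃_{R/S} = 0.9506/0.05304 = 17.9.

17.9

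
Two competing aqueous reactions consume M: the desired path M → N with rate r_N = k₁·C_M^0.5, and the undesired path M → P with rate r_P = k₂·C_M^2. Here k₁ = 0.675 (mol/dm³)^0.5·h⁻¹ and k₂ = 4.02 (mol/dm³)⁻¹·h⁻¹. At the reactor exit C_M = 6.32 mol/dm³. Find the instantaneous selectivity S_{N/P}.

0.0106

S_{N/P} = r_N/r_P = (k₁·C_M^0.5)/(k₂·C_M^2) = (k₁/k₂)·C_M^-1.5.
= (0.675×6.320^0.5) / (4.02×6.320^2) = 1.697/160.6 = 0.0106.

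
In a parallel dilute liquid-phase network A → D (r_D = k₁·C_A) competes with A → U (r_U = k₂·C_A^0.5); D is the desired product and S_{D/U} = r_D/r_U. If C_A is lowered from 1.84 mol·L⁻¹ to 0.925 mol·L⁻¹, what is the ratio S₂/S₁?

S_{D/U} = (k₁/k₂)·C_A^0.5, so S₂/S₁ = (C_{A,2}/C_{A,1})^0.5.
= (0.925/1.84)^0.5 = (0.5027)^0.5 = 0.709.

0.709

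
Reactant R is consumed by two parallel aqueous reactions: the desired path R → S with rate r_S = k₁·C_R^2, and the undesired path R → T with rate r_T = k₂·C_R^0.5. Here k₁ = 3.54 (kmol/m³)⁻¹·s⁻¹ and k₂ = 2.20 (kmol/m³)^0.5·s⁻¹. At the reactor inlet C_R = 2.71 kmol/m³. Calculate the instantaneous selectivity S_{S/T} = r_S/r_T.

7.18

S_{S/T} = r_S/r_T = (k₁·C_R^2)/(k₂·C_R^0.5) = (k₁/k₂)·C_R^1.5.
= (3.54×2.710^2) / (2.20×2.710^0.5) = 26.00/3.622 = 7.18.
Since the desired path is higher order in R, keeping C_R high (PFR or concentrated feed) favours S.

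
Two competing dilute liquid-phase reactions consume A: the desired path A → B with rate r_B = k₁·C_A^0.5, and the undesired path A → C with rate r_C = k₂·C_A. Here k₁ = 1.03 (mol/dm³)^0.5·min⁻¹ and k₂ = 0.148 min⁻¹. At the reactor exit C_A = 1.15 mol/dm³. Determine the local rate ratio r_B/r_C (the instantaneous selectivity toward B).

6.49

S_{B/C} = r_B/r_C = (k₁·C_A^0.5)/(k₂·C_A) = (k₁/k₂)·C_A^-0.5.
= (1.03×1.150^0.5) / (0.148×1.150) = 1.105/0.1702 = 6.49.
The undesired path is higher order in A, so low C_A (CSTR or dilute feed) favours B.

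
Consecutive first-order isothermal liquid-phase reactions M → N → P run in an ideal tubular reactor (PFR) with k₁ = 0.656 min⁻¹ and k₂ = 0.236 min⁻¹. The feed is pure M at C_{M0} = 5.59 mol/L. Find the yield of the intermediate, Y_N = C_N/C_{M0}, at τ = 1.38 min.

For first-order series with pure M initially, C_N(τ) = k₁C_{M0}/(k₂−k₁)·(e^(−k₁τ) − e^(−k₂τ)).
e^(−k₁τ) = e^(−0.656×1.38) = e^(−0.9053) = 0.4044; e^(−k₂τ) = e^(−0.3257) = 0.7220.
C_N = 0.656×5.59/(0.236−0.656) × (0.4044−0.7220) = (-8.731)×(-0.3176) = 2.773 mol/L.
Y_N = C_N/C_{M0} = 2.773/5.59 = 0.496.

0.496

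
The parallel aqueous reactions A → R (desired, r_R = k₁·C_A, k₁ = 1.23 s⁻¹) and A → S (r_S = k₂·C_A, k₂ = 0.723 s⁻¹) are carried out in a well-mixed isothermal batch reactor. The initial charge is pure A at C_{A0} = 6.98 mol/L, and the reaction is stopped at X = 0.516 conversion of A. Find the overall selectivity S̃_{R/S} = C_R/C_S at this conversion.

C_A = C_{A0}(1−X) = 3.378 mol/L.
Both paths are first order in A, so the instantaneous fraction to R is constant: dC_R/d(−C_A) = k₁/(k₁+k₂) = 0.6298.
C_R = 0.6298·(C_{A0}−C_A) = 0.6298×3.602 = 2.27 mol/L.
C_S = (C_{A0}−C_A)−C_R = 1.333 mol/L; S̃_{R/S} = 2.268/1.333 = 1.70.

1.70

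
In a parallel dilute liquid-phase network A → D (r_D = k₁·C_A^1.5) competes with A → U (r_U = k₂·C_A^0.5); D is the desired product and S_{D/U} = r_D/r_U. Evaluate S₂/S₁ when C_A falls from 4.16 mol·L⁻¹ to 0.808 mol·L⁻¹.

0.194

S_{D/U} = (k₁/k₂)·C_A, so S₂/S₁ = (C_{A,2}/C_{A,1}).
= 0.808/4.16 = 0.194.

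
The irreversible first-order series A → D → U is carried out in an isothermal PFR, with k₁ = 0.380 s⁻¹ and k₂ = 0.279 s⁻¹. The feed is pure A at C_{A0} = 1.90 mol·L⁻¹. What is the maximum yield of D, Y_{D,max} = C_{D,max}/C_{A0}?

At the optimum, C_{D,max}/C_{A0} = (k₁/k₂)^[k₂/(k₂−k₁)].
= (0.380/0.279)^(0.279/(0.279−0.380)) = (1.362)^(-2.762) = 0.4259.

0.426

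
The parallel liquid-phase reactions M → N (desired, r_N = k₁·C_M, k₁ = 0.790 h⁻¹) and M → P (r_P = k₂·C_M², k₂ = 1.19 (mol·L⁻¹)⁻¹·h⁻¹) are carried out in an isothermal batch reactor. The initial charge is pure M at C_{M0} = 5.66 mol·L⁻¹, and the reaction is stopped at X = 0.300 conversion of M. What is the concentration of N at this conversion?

0.208 mol·L⁻¹

C_M = C_{M0}(1−X) = 3.962 mol·L⁻¹.
Along a PFR/batch, dC_N/dC_M = −r_N/(r_N+r_P) = −k₁/(k₁+k₂·C_M).
Integrating from C_{M0} to C_M: C_N = (0.790/1.19)·ln[(0.790+1.19·5.66)/(0.790+1.19·3.96)] = 0.6639·ln(7.525/5.505) = 0.2076 mol·L⁻¹.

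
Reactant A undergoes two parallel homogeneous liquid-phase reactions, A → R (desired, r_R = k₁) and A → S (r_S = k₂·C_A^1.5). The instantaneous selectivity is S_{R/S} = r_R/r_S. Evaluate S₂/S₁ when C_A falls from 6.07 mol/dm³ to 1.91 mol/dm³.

S_{R/S} = (k₁/k₂)·C_A^-1.5, so S₂/S₁ = (C_{A,2}/C_{A,1})^-1.5.
= (1.91/6.07)^(-1.5) = (0.3147)^(-1.5) = 5.67.

5.67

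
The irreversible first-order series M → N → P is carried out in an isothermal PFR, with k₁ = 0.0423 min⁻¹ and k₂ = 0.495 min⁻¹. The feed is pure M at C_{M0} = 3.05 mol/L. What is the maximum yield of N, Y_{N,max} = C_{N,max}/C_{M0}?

Evaluating C_N at τ_opt = ln(k₂/k₁)/(k₂−k₁) gives C_{N,max}/C_{M0} = (k₁/k₂)^[k₂/(k₂−k₁)].
= (0.0423/0.495)^(0.495/(0.495−0.0423)) = (0.08545)^(1.093) = 0.06791.

0.0679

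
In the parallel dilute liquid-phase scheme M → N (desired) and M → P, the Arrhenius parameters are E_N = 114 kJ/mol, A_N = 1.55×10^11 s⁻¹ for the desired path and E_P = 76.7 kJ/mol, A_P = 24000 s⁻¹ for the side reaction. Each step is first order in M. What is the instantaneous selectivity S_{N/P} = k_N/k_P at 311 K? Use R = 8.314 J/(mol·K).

3.51

Since both paths have the same order in M, the concentration cancels and S_{N/P} = k_N/k_P = (A_N/A_P)·exp[(E_P−E_N)/(RT)].
(E_P−E_N)/(RT) = (76.7−114)×10³/(8.314×311) = -37300/2586 = -14.43.
k_N/k_P = (1.55×10^11/24000)·exp(-14.43) = 6.458×10^6 × 5.432×10^-7 = 3.51.
Since E_N > E_P, raising the temperature improves selectivity toward N.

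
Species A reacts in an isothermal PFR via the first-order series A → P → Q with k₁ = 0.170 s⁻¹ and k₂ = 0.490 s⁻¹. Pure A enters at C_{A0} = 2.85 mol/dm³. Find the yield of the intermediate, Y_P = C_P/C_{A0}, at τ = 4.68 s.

0.186

Solving the coupled first-order balances gives C_P(τ) = [k₁/(k₂−k₁)]·C_{A0}·(e^(−k₁τ) − e^(−k₂τ)).
e^(−k₁τ) = e^(−0.170×4.68) = e^(−0.7956) = 0.4513; e^(−k₂τ) = e^(−2.293) = 0.1009.
C_P = 0.170×2.85/(0.490−0.170) × (0.4513−0.1009) = 1.514×0.3504 = 0.5305 mol/dm³.
Y_P = C_P/C_{A0} = 0.5305/2.85 = 0.186.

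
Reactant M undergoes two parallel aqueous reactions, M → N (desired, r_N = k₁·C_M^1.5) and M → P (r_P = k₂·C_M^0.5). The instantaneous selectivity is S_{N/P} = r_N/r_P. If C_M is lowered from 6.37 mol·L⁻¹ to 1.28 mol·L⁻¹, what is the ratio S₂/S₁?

S_{N/P} = (k₁/k₂)·C_M, so S₂/S₁ = (C_{M,2}/C_{M,1}).
= 1.28/6.37 = 0.201.
Selectivity toward N falls as C_M falls — high-concentration operation is favoured.

0.201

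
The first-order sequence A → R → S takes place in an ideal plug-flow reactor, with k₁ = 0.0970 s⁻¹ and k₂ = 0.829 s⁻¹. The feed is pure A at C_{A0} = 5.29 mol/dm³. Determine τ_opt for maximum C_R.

Setting dC_R/dτ = 0 gives τ_opt = ln(k₂/k₁)/(k₂−k₁).
= ln(0.829/0.0970)/(0.829−0.0970) = ln(8.546)/0.7320 = 2.146/0.7320 = 2.93 s.

2.93 s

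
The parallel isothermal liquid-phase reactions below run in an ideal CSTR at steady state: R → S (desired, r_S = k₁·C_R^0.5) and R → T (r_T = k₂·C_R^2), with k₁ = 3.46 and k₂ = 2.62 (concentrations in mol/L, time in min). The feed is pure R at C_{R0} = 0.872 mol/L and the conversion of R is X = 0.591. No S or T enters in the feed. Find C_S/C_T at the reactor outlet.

Exit C_R = C_{R0}(1−X) = 0.872×0.409 = 0.3566 mol/L.
In a CSTR the entire volume is at exit conditions, so r_S = 3.46×0.3566^0.5 = 2.066 and r_T = 2.62×0.3566^2 = 0.3333.
Overall selectivity = C_S/C_T = r_Sτ/(r_Tτ) = r_S/r_T = 6.20.

6.20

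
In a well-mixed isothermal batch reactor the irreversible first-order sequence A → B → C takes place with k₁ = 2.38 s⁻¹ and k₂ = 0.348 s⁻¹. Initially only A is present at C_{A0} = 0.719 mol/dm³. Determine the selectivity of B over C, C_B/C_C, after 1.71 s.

1.75

Solving the coupled first-order balances gives C_B(t) = [k₁/(k₂−k₁)]·C_{A0}·(e^(−k₁t) − e^(−k₂t)).
e^(−k₁t) = e^(−2.38×1.71) = e^(−4.070) = 0.01708; e^(−k₂t) = e^(−0.5951) = 0.5515.
C_B = 2.38×0.719/(0.348−2.38) × (0.01708−0.5515) = (-0.8421)×(-0.5344) = 0.4501 mol/dm³.
C_A = C_{A0}e^(−k₁t) = 0.01228 mol/dm³, so C_C = C_{A0}−C_A−C_B = 0.2566 mol/dm³; C_B/C_C = 1.75.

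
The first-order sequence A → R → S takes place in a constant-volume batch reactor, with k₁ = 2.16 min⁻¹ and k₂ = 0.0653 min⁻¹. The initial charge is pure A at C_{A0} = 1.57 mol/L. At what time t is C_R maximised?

1.67 min

Setting dC_R/dt = 0 gives t_opt = ln(k₂/k₁)/(k₂−k₁).
= ln(0.0653/2.16)/(0.0653−2.16) = ln(0.03023)/-2.095 = -3.499/-2.095 = 1.67 min.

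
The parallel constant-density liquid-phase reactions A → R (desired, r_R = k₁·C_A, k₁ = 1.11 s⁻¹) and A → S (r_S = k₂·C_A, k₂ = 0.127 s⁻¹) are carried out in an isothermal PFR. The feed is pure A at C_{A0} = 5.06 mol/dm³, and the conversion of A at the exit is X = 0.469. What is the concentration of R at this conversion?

2.13 mol/dm³

C_A = C_{A0}(1−X) = 2.687 mol/dm³.
Both paths are first order in A, so the instantaneous fraction to R is constant: dC_R/d(−C_A) = k₁/(k₁+k₂) = 0.8973.
C_R = 0.8973·(C_{A0}−C_A) = 0.8973×2.373 = 2.13 mol/dm³.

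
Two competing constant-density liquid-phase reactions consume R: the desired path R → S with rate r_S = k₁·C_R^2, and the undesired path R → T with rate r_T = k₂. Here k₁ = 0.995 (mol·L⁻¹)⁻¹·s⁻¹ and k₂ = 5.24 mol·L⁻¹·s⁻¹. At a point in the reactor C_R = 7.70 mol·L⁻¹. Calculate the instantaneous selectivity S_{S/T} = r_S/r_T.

11.3

S_{S/T} = r_S/r_T = (k₁·C_R^2)/(k₂) = (k₁/k₂)·C_R^2.
= (0.995×7.700^2) / (5.24) = 58.99/5.240 = 11.3.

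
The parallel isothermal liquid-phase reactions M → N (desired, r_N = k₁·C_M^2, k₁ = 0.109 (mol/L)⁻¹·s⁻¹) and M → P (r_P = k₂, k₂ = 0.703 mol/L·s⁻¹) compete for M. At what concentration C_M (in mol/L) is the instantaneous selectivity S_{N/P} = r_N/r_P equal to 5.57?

S_{N/P} = (k₁/k₂)·C_M^2 ⇒ C_M = (S·k₂/k₁)^(0.5).
= (5.57×0.703/0.109)^(0.5) = (35.92)^(0.5) = 5.99 mol/L.

5.99 mol/L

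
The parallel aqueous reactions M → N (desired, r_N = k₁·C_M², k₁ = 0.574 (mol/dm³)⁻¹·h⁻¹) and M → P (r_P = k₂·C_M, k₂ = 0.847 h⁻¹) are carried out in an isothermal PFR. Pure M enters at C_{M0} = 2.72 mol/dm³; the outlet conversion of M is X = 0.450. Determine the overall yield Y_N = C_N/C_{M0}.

0.263

C_M = C_{M0}(1−X) = 1.496 mol/dm³.
Along a PFR/batch, dC_P/dC_M = −r_P/(r_N+r_P) = −k₂/(k₂+k₁·C_M).
Integrating from C_{M0} to C_M: C_P = (0.847/0.574)·ln[(0.847+0.574·2.72)/(0.847+0.574·1.50)] = 1.476·ln(2.408/1.706) = 0.5090 mol/dm³.
Then C_N = (C_{M0}−C_M) − C_P = 1.224 − 0.5090 = 0.7150 mol/dm³.
Y_N = C_N/C_{M0} = 0.7150/2.72 = 0.263.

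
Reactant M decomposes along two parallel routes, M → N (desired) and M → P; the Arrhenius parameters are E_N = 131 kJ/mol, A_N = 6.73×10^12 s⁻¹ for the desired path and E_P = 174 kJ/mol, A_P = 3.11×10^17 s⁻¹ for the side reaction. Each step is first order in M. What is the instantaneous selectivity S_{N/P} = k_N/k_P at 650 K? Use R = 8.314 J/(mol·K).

With equal orders, S_{N/P} = k_N/k_P = (A_N/A_P)·exp[(E_P−E_N)/(RT)].
(E_P−E_N)/(RT) = (174−131)×10³/(8.314×650) = 43000/5404 = 7.957.
k_N/k_P = (6.73×10^12/3.11×10^17)·exp(7.957) = 2.164×10^-5 × 2855 = 0.0618.
Since E_N < E_P, lowering the temperature improves selectivity toward N.

0.0618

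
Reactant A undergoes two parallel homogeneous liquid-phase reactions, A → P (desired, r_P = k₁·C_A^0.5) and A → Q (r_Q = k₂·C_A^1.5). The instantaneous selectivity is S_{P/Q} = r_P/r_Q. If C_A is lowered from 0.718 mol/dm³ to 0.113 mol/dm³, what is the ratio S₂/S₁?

6.35

S_{P/Q} = (k₁/k₂)·C_A⁻¹, so S₂/S₁ = (C_{A,2}/C_{A,1})⁻¹.
= 0.718/0.113 = 6.35.
Selectivity toward P rises as C_A falls — low-concentration operation is favoured.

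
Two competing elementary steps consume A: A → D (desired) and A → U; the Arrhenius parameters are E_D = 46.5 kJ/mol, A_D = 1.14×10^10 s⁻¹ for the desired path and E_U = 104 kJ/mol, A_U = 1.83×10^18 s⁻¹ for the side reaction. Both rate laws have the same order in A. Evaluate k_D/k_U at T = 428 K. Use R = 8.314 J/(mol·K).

k_D/k_U = (A_D/A_U)·exp[−(E_D−E_U)/(RT)] = (A_D/A_U)·exp[(E_U−E_D)/(RT)].
(E_U−E_D)/(RT) = (104−46.5)×10³/(8.314×428) = 57500/3558 = 16.16.
k_D/k_U = (1.14×10^10/1.83×10^18)·exp(16.16) = 6.230×10^-9 × 1.042×10^7 = 0.0649.
Since E_D < E_U, lowering the temperature improves selectivity toward D.

0.0649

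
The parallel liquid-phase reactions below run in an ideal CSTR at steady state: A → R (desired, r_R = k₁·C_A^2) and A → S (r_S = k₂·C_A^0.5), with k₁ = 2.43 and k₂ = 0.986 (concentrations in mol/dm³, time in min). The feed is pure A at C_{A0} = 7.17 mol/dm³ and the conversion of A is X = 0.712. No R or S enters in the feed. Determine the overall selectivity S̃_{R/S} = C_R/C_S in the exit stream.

7.31

Exit C_A = C_{A0}(1−X) = 7.17×0.288 = 2.065 mol/dm³.
In a CSTR the entire volume is at exit conditions, so r_R = 2.43×2.065^2 = 10.36 and r_S = 0.986×2.065^0.5 = 1.417.
Overall selectivity = C_R/C_S = r_Rτ/(r_Sτ) = r_R/r_S = 7.31.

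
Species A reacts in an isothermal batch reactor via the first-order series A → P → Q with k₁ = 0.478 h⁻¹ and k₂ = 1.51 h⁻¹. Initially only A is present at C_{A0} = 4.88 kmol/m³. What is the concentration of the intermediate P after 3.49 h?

0.415 kmol/m³

For first-order series with pure A initially, C_P(t) = k₁C_{A0}/(k₂−k₁)·(e^(−k₁t) − e^(−k₂t)).
e^(−k₁t) = e^(−0.478×3.49) = e^(−1.668) = 0.1886; e^(−k₂t) = e^(−5.270) = 0.005144.
C_P = 0.478×4.88/(1.51−0.478) × (0.1886−0.005144) = 2.260×0.1834 = 0.4146 kmol/m³.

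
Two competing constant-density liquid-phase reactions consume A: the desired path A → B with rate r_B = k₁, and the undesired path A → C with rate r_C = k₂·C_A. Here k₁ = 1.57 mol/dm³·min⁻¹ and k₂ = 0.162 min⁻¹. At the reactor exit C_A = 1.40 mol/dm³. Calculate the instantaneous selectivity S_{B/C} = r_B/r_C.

6.92

S_{B/C} = r_B/r_C = (k₁)/(k₂·C_A) = (k₁/k₂)·C_A⁻¹.
= (1.57) / (0.162×1.400) = 1.570/0.2268 = 6.92.
The undesired path is higher order in A, so low C_A (CSTR or dilute feed) favours B.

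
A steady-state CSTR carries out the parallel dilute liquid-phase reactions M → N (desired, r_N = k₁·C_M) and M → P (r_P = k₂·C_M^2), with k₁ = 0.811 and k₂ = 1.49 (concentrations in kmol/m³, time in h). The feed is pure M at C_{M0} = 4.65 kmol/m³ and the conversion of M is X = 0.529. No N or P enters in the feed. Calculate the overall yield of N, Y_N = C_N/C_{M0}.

0.105

Exit C_M = C_{M0}(1−X) = 4.65×0.471 = 2.190 kmol/m³.
In a CSTR the entire volume is at exit conditions, so r_N = 0.811×2.190 = 1.776 and r_P = 1.49×2.190^2 = 7.147.
Fraction of consumed M going to N: r_N/(r_N+r_P) = 0.1991.
C_N = 0.1991·C_{M0}·X = 0.1991×4.65×0.529 = 0.490 kmol/m³; Y_N = C_N/C_{M0} = 0.105.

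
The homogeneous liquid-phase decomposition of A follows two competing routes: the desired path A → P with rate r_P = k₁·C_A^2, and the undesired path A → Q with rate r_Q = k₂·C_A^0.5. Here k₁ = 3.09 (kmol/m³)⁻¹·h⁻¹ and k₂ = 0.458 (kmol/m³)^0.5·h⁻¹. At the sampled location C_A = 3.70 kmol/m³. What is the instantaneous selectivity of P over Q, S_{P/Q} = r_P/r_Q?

S_{P/Q} = r_P/r_Q = (k₁·C_A^2)/(k₂·C_A^0.5) = (k₁/k₂)·C_A^1.5.
= (3.09×3.700^2) / (0.458×3.700^0.5) = 42.30/0.8810 = 48.0.

48.0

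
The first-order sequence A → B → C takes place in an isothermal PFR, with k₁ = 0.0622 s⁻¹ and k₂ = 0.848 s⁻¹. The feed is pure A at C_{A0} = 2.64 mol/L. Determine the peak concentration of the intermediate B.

0.157 mol/L

For a first-order series the maximum intermediate yield is C_{B,max}/C_{A0} = (k₁/k₂)^[k₂/(k₂−k₁)].
= (0.0622/0.848)^(0.848/(0.848−0.0622)) = (0.07335)^(1.079) = 0.05965.
C_{B,max} = 0.05965×2.64 = 0.157 mol/L.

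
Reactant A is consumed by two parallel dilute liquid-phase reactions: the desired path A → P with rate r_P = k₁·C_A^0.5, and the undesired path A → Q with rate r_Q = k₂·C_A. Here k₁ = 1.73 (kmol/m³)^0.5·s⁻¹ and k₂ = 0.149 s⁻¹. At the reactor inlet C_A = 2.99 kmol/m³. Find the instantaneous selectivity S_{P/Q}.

6.71

S_{P/Q} = r_P/r_Q = (k₁·C_A^0.5)/(k₂·C_A) = (k₁/k₂)·C_A^-0.5.
= (1.73×2.990^0.5) / (0.149×2.990) = 2.991/0.4455 = 6.71.
The undesired path is higher order in A, so low C_A (CSTR or dilute feed) favours P.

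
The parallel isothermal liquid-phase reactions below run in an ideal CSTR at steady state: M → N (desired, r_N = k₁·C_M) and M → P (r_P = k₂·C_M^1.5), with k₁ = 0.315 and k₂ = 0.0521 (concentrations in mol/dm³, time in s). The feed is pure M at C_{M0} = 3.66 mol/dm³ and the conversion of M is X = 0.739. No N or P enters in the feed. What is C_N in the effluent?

Exit C_M = C_{M0}(1−X) = 3.66×0.261 = 0.9553 mol/dm³.
Rates in a CSTR are evaluated at the outlet concentration: r_N = 0.315×0.9553 = 0.3009, r_P = 0.0521×0.9553^1.5 = 0.04864.
Fraction of consumed M going to N: r_N/(r_N+r_P) = 0.8608.
C_N = 0.8608·C_{M0}·X = 0.8608×3.66×0.739 = 2.33 mol/dm³.

2.33 mol/dm³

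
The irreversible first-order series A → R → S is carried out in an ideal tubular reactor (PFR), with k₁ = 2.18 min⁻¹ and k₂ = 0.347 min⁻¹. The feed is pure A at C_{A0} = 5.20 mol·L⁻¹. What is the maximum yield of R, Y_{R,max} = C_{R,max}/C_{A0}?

Evaluating C_R at τ_opt = ln(k₂/k₁)/(k₂−k₁) gives C_{R,max}/C_{A0} = (k₁/k₂)^[k₂/(k₂−k₁)].
= (2.18/0.347)^(0.347/(0.347−2.18)) = (6.282)^(-0.1893) = 0.7062.

0.706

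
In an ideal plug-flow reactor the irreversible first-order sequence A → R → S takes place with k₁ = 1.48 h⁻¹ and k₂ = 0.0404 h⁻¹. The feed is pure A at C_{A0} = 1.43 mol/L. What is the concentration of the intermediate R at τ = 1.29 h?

1.18 mol/L

The intermediate concentration in a first-order A→B→C sequence is C_R = k₁C_{A0}(e^(−k₁τ) − e^(−k₂τ))/(k₂−k₁).
e^(−k₁τ) = e^(−1.48×1.29) = e^(−1.909) = 0.1482; e^(−k₂τ) = e^(−0.05212) = 0.9492.
C_R = 1.48×1.43/(0.0404−1.48) × (0.1482−0.9492) = (-1.470)×(-0.8010) = 1.178 mol/L.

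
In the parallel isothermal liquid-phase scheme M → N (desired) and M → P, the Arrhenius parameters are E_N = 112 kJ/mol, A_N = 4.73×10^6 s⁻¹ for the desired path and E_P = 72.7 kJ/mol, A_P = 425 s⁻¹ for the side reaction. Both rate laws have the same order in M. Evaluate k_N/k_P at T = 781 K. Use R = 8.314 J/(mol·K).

26.2

k_N/k_P = (A_N/A_P)·exp[−(E_N−E_P)/(RT)] = (A_N/A_P)·exp[(E_P−E_N)/(RT)].
(E_P−E_N)/(RT) = (72.7−112)×10³/(8.314×781) = -39300/6493 = -6.052.
k_N/k_P = (4.73×10^6/425)·exp(-6.052) = 11129 × 0.002352 = 26.2.
Since E_N > E_P, raising the temperature improves selectivity toward N.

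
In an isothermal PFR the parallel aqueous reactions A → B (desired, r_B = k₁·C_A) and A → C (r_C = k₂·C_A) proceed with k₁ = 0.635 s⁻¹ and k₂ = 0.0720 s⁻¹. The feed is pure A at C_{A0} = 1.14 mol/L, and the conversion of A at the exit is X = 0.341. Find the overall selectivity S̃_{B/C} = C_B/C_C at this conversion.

C_A = C_{A0}(1−X) = 0.7513 mol/L.
Both paths are first order in A, so the instantaneous fraction to B is constant: dC_B/d(−C_A) = k₁/(k₁+k₂) = 0.8982.
C_B = 0.8982·(C_{A0}−C_A) = 0.8982×0.3887 = 0.349 mol/L.
C_C = (C_{A0}−C_A)−C_B = 0.03959 mol/L; S̃_{B/C} = 0.3492/0.03959 = 8.82.

8.82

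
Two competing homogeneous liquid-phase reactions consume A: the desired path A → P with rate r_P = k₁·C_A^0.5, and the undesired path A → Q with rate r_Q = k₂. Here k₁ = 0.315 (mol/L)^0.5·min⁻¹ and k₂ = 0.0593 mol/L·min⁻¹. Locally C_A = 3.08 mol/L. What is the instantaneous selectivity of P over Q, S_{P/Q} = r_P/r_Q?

S_{P/Q} = r_P/r_Q = (k₁·C_A^0.5)/(k₂) = (k₁/k₂)·C_A^0.5.
= (0.315×3.080^0.5) / (0.0593) = 0.5528/0.05930 = 9.32.

9.32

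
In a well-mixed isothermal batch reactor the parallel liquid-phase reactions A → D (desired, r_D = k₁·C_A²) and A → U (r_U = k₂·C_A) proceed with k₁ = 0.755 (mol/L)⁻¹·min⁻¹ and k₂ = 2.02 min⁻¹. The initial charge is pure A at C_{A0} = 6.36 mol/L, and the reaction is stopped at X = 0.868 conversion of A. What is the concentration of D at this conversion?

C_A = C_{A0}(1−X) = 0.8395 mol/L.
Along a PFR/batch, dC_U/dC_A = −r_U/(r_D+r_U) = −k₂/(k₂+k₁·C_A).
Integrating from C_{A0} to C_A: C_U = (2.02/0.755)·ln[(2.02+0.755·6.36)/(2.02+0.755·0.840)] = 2.675·ln(6.822/2.654) = 2.526 mol/L.
Then C_D = (C_{A0}−C_A) − C_U = 5.520 − 2.526 = 2.994 mol/L.

2.99 mol/L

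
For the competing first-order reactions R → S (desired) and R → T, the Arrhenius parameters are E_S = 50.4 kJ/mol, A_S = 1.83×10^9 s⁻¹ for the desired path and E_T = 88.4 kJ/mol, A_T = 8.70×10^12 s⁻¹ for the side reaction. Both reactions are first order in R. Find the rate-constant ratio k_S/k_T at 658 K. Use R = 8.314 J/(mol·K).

0.219

With equal orders, S_{S/T} = k_S/k_T = (A_S/A_T)·exp[(E_T−E_S)/(RT)].
(E_T−E_S)/(RT) = (88.4−50.4)×10³/(8.314×658) = 38000/5471 = 6.946.
k_S/k_T = (1.83×10^9/8.70×10^12)·exp(6.946) = 2.103×10^-4 × 1039 = 0.219.
Since E_S < E_T, lowering the temperature improves selectivity toward S.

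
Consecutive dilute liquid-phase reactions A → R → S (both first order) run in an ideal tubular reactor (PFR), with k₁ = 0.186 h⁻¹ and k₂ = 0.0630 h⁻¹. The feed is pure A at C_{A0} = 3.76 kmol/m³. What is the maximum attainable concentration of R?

2.16 kmol/m³

For a first-order series the maximum intermediate yield is C_{R,max}/C_{A0} = (k₁/k₂)^[k₂/(k₂−k₁)].
= (0.186/0.0630)^(0.0630/(0.0630−0.186)) = (2.952)^(-0.5122) = 0.5744.
C_{R,max} = 0.5744×3.76 = 2.16 kmol/m³.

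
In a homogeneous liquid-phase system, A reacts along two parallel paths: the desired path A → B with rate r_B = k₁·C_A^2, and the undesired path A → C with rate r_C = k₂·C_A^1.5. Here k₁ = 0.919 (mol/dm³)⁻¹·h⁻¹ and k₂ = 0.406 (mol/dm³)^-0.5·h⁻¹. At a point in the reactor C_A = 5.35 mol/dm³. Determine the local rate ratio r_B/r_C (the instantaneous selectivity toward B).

S_{B/C} = r_B/r_C = (k₁·C_A^2)/(k₂·C_A^1.5) = (k₁/k₂)·C_A^0.5.
= (0.919×5.350^2) / (0.406×5.350^1.5) = 26.30/5.024 = 5.24.
Since the desired path is higher order in A, keeping C_A high (PFR or concentrated feed) favours B.

5.24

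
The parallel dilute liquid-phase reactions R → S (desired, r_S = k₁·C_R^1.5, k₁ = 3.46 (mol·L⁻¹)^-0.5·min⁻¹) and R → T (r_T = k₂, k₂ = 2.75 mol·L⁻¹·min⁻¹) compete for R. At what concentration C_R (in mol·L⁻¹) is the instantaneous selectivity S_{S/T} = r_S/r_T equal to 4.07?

S_{S/T} = (k₁/k₂)·C_R^1.5 ⇒ C_R = (S·k₂/k₁)^(1/1.5).
= (4.07×2.75/3.46)^(0.6667) = (3.235)^(0.6667) = 2.19 mol·L⁻¹.

2.19 mol·L⁻¹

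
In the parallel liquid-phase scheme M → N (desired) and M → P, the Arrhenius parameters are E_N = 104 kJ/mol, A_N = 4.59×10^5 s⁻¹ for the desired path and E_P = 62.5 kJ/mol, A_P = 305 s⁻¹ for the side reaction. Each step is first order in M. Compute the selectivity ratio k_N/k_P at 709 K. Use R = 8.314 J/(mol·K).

1.32

Since both paths have the same order in M, the concentration cancels and S_{N/P} = k_N/k_P = (A_N/A_P)·exp[(E_P−E_N)/(RT)].
(E_P−E_N)/(RT) = (62.5−104)×10³/(8.314×709) = -41500/5895 = -7.040.
k_N/k_P = (4.59×10^5/305)·exp(-7.040) = 1505 × 8.759×10^-4 = 1.32.
Since E_N > E_P, raising the temperature improves selectivity toward N.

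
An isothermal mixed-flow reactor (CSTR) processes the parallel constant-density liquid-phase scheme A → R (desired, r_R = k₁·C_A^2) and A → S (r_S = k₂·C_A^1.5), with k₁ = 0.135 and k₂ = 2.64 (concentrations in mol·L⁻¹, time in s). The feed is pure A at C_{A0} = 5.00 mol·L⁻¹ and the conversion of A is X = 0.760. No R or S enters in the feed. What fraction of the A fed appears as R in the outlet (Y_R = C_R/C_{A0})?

Exit C_A = C_{A0}(1−X) = 5.00×0.240 = 1.200 mol·L⁻¹.
Rates in a CSTR are evaluated at the outlet concentration: r_R = 0.135×1.200^2 = 0.1944, r_S = 2.64×1.200^1.5 = 3.470.
Fraction of consumed A going to R: r_R/(r_R+r_S) = 0.05305.
C_R = 0.05305·C_{A0}·X = 0.05305×5.00×0.760 = 0.202 mol·L⁻¹; Y_R = C_R/C_{A0} = 0.0403.

0.0403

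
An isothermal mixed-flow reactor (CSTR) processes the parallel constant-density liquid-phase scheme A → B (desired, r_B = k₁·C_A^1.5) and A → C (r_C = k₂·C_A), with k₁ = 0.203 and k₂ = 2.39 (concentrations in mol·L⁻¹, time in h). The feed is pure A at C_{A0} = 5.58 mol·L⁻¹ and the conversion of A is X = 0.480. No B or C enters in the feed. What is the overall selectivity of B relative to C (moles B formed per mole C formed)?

Exit C_A = C_{A0}(1−X) = 5.58×0.520 = 2.902 mol·L⁻¹.
Rates in a CSTR are evaluated at the outlet concentration: r_B = 0.203×2.902^1.5 = 1.003, r_C = 2.39×2.902 = 6.935.
Overall selectivity = C_B/C_C = r_Bτ/(r_Cτ) = r_B/r_C = 0.145.

0.145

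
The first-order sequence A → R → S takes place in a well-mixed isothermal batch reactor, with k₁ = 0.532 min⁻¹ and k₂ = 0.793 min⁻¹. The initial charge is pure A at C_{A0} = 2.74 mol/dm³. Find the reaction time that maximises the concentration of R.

1.53 min

For first-order series the maximum of C_R occurs at t_opt = ln(k₂/k₁)/(k₂−k₁).
= ln(0.793/0.532)/(0.793−0.532) = ln(1.491)/0.2610 = 0.3992/0.2610 = 1.53 min.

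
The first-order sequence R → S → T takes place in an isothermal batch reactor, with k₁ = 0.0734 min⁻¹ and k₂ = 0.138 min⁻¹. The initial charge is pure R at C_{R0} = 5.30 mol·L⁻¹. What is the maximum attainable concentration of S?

1.38 mol·L⁻¹

At the optimum, C_{S,max}/C_{R0} = (k₁/k₂)^[k₂/(k₂−k₁)].
= (0.0734/0.138)^(0.138/(0.138−0.0734)) = (0.5319)^(2.136) = 0.2596.
C_{S,max} = 0.2596×5.30 = 1.38 mol·L⁻¹.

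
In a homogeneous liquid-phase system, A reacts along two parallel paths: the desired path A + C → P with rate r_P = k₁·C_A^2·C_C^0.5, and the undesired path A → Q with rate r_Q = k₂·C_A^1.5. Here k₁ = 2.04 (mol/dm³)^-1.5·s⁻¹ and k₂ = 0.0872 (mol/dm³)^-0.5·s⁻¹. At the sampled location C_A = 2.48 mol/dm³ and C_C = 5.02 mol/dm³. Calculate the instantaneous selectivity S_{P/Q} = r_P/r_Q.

S_{P/Q} = r_P/r_Q = (k₁·C_A^2·C_C^0.5)/(k₂·C_A^1.5) = (k₁/k₂)·C_A^0.5·C_C^0.5.
= (2.04×2.480^2×5.020^0.5) / (0.0872×2.480^1.5) = 28.11/0.3406 = 82.5.

82.5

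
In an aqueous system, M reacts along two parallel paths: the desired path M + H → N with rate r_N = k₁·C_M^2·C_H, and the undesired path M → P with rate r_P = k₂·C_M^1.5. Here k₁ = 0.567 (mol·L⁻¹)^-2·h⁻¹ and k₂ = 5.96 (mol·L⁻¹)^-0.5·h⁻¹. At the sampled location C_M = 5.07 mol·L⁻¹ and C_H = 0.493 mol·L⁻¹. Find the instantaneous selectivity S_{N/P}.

S_{N/P} = r_N/r_P = (k₁·C_M^2·C_H)/(k₂·C_M^1.5) = (k₁/k₂)·C_M^0.5·C_H.
= (0.567×5.070^2×0.4930) / (5.96×5.070^1.5) = 7.185/68.04 = 0.106.
Since the desired path is higher order in M, keeping C_M high (PFR or concentrated feed) favours N.

0.106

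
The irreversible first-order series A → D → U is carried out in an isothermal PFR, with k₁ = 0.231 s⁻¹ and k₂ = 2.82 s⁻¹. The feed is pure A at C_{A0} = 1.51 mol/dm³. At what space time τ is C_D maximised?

The intermediate peaks when r₁ = r₂, i.e. k₁e^(−k₁τ) = k₂e^(−k₂τ), giving τ_opt = ln(k₂/k₁)/(k₂−k₁).
= ln(2.82/0.231)/(2.82−0.231) = ln(12.21)/2.589 = 2.502/2.589 = 0.966 s.

0.966 s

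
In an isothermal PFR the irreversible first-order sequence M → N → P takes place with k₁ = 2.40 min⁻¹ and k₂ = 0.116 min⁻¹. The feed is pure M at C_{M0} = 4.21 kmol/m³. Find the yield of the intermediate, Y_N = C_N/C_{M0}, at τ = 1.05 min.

0.846

The intermediate concentration in a first-order A→B→C sequence is C_N = k₁C_{M0}(e^(−k₁τ) − e^(−k₂τ))/(k₂−k₁).
e^(−k₁τ) = e^(−2.40×1.05) = e^(−2.520) = 0.08046; e^(−k₂τ) = e^(−0.1218) = 0.8853.
C_N = 2.40×4.21/(0.116−2.40) × (0.08046−0.8853) = (-4.424)×(-0.8049) = 3.561 kmol/m³.
Y_N = C_N/C_{M0} = 3.561/4.21 = 0.846.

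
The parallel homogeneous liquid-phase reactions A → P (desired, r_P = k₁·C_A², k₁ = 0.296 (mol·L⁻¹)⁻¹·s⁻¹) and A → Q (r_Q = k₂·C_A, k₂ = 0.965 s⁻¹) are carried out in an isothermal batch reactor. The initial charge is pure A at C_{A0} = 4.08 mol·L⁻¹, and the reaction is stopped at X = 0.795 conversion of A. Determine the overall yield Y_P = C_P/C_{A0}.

C_A = C_{A0}(1−X) = 0.8364 mol·L⁻¹.
Along a PFR/batch, dC_Q/dC_A = −r_Q/(r_P+r_Q) = −k₂/(k₂+k₁·C_A).
Integrating from C_{A0} to C_A: C_Q = (0.965/0.296)·ln[(0.965+0.296·4.08)/(0.965+0.296·0.836)] = 3.260·ln(2.173/1.213) = 1.901 mol·L⁻¹.
Then C_P = (C_{A0}−C_A) − C_Q = 3.244 − 1.901 = 1.342 mol·L⁻¹.
Y_P = C_P/C_{A0} = 1.342/4.08 = 0.329.

0.329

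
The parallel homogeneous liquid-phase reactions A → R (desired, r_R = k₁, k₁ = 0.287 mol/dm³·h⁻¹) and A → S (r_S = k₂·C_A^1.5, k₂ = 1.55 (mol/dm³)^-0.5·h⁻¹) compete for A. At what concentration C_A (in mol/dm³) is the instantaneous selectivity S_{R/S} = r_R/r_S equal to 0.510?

0.509 mol/dm³

S_{R/S} = (k₁/k₂)·C_A^-1.5 ⇒ C_A = (S·k₂/k₁)^(1/(-1.5)).
= (0.510×1.55/0.287)^(-0.6667) = (2.754)^(-0.6667) = 0.509 mol/dm³.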